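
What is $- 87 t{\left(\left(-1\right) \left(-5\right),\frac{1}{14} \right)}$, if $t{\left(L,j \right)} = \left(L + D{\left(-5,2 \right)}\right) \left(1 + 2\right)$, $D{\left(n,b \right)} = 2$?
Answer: $-1827$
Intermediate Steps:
$t{\left(L,j \right)} = 6 + 3 L$ ($t{\left(L,j \right)} = \left(L + 2\right) \left(1 + 2\right) = \left(2 + L\right) 3 = 6 + 3 L$)
$- 87 t{\left(\left(-1\right) \left(-5\right),\frac{1}{14} \right)} = - 87 \left(6 + 3 \left(\left(-1\right) \left(-5\right)\right)\right) = - 87 \left(6 + 3 \cdot 5\right) = - 87 \left(6 + 15\right) = \left(-87\right) 21 = -1827$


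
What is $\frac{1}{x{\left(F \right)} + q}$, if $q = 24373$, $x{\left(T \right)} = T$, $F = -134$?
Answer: $\frac{1}{24239} \approx 4.1256 \cdot 10^{-5}$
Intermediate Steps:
$\frac{1}{x{\left(F \right)} + q} = \frac{1}{-134 + 24373} = \frac{1}{24239}$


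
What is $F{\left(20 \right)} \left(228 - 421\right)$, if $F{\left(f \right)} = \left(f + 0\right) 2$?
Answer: $-7720$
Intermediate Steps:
$F{\left(f \right)} = 2 f$ ($F{\left(f \right)} = f 2 = 2 f$)
$F{\left(20 \right)} \left(228 - 421\right) = 2 \cdot 20 \left(228 - 421\right) = 40 \left(-193\right) = -7720$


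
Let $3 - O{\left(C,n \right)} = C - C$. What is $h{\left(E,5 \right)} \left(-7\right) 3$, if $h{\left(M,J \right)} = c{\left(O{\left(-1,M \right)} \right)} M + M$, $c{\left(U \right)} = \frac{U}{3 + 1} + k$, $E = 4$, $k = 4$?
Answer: $-483$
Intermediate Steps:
$O{\left(C,n \right)} = 3$ ($O{\left(C,n \right)} = 3 - \left(C - C\right) = 3 - 0 = 3 + 0 = 3$)
$c{\left(U \right)} = 4 + \frac{U}{4}$ ($c{\left(U \right)} = \frac{U}{3 + 1} + 4 = \frac{U}{4} + 4 = 4 + \frac{U}{4}$)
$h{\left(M,J \right)} = \frac{23 M}{4}$ ($h{\left(M,J \right)} = \left(4 + \frac{1}{4} \cdot 3\right) M + M = \left(4 + \frac{3}{4}\right) M + M = \frac{19 M}{4} + M = \frac{23 M}{4}$)
$h{\left(E,5 \right)} \left(-7\right) 3 = \frac{23}{4} \cdot 4 \left(-7\right) 3 = 23 \left(-7\right) 3 = \left(-161\right) 3 = -483$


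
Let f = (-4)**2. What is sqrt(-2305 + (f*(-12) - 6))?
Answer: I*sqrt(2503) ≈ 50.03*I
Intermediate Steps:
f = 16
sqrt(-2305 + (f*(-12) - 6)) = sqrt(-2305 + (16*(-12) - 6)) = sqrt(-2305 + (-192 - 6)) = sqrt(-2305 - 198) = sqrt(-2503) = I*sqrt(2503)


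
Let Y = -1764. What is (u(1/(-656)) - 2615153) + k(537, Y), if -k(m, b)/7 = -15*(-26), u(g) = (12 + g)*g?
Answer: -1126569306559/430336 ≈ -2.6179e+6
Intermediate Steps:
u(g) = g*(12 + g)
k(m, b) = -2730 (k(m, b) = -(-105)*(-26) = -7*390 = -2730)
(u(1/(-656)) - 2615153) + k(537, Y) = ((12 + 1/(-656))/(-656) - 2615153) - 2730 = (-(12 - 1/656)/656 - 2615153) - 2730 = (-1/656*7871/656 - 2615153) - 2730 = (-7871/430336 - 2615153) - 2730 = -1125394489279/430336 - 2730 = -1126569306559/430336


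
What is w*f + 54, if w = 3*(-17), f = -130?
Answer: 6684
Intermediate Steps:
w = -51
w*f + 54 = -51*(-130) + 54 = 6630 + 54 = 6684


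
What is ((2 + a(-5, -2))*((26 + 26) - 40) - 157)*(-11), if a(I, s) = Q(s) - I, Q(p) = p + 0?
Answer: 1067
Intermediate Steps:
Q(p) = p
a(I, s) = s - I
((2 + a(-5, -2))*((26 + 26) - 40) - 157)*(-11) = ((2 + (-2 - 1*(-5)))*((26 + 26) - 40) - 157)*(-11) = ((2 + (-2 + 5))*(52 - 40) - 157)*(-11) = ((2 + 3)*12 - 157)*(-11) = (5*12 - 157)*(-11) = (60 - 157)*(-11) = -97*(-11) = 1067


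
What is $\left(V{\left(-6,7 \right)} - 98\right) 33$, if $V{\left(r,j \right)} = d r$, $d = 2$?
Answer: $-3630$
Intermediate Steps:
$V{\left(r,j \right)} = 2 r$
$\left(V{\left(-6,7 \right)} - 98\right) 33 = \left(2 \left(-6\right) - 98\right) 33 = \left(-12 - 98\right) 33 = \left(-110\right) 33 = -3630$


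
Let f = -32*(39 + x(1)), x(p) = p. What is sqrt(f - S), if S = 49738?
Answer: I*sqrt(51018) ≈ 225.87*I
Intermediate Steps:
f = -1280 (f = -32*(39 + 1) = -32*40 = -1280)
sqrt(f - S) = sqrt(-1280 - 1*49738) = sqrt(-1280 - 49738) = sqrt(-51018) = I*sqrt(51018)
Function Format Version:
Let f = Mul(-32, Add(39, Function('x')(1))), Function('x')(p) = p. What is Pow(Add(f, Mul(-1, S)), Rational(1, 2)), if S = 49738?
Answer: Mul(I, Pow(51018, Rational(1, 2))) ≈ Mul(225.87, I)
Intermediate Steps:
f = -1280 (f = Mul(-32, Add(39, 1)) = Mul(-32, 40) = -1280)
Pow(Add(f, Mul(-1, S)), Rational(1, 2)) = Pow(Add(-1280, Mul(-1, 49738)), Rational(1, 2)) = Pow(Add(-1280, -49738), Rational(1, 2)) = Pow(-51018, Rational(1, 2)) = Mul(I, Pow(51018, Rational(1, 2)))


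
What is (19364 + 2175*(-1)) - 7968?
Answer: 9221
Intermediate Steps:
(19364 + 2175*(-1)) - 7968 = (19364 - 2175) - 7968 = 17189 - 7968 = 9221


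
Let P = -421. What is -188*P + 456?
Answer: 79604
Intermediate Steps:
-188*P + 456 = -188*(-421) + 456 = 79148 + 456 = 79604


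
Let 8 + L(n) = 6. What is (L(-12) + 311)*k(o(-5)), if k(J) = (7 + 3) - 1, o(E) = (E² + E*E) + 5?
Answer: 2781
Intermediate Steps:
L(n) = -2 (L(n) = -8 + 6 = -2)
o(E) = 5 + 2*E² (o(E) = (E² + E²) + 5 = 2*E² + 5 = 5 + 2*E²)
k(J) = 9 (k(J) = 10 - 1 = 9)
(L(-12) + 311)*k(o(-5)) = (-2 + 311)*9 = 309*9 = 2781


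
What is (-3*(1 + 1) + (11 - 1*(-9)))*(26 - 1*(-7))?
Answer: 462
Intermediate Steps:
(-3*(1 + 1) + (11 - 1*(-9)))*(26 - 1*(-7)) = (-3*2 + (11 + 9))*(26 + 7) = (-6 + 20)*33 = 14*33 = 462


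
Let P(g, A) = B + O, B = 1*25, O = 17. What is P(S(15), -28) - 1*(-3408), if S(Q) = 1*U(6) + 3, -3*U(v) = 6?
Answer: 3450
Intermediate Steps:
U(v) = -2 (U(v) = -1/3*6 = -2)
B = 25
S(Q) = 1 (S(Q) = 1*(-2) + 3 = -2 + 3 = 1)
P(g, A) = 42 (P(g, A) = 25 + 17 = 42)
P(S(15), -28) - 1*(-3408) = 42 - 1*(-3408) = 42 + 3408 = 3450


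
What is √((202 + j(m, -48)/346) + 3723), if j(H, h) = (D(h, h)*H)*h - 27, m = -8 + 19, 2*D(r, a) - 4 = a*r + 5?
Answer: √258597286/346 ≈ 46.477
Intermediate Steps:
D(r, a) = 9/2 + a*r/2 (D(r, a) = 2 + (a*r + 5)/2 = 2 + (5 + a*r)/2 = 2 + (5/2 + a*r/2) = 9/2 + a*r/2)
m = 11
j(H, h) = -27 + H*h*(9/2 + h²/2) (j(H, h) = ((9/2 + h*h/2)*H)*h - 27 = ((9/2 + h²/2)*H)*h - 27 = (H*(9/2 + h²/2))*h - 27 = H*h*(9/2 + h²/2) - 27 = -27 + H*h*(9/2 + h²/2))
√((202 + j(m, -48)/346) + 3723) = √((202 + (-27 + (½)*11*(-48)*(9 + (-48)²))/346) + 3723) = √((202 + (-27 + (½)*11*(-48)*(9 + 2304))*(1/346)) + 3723) = √((202 + (-27 + (½)*11*(-48)*2313)*(1/346)) + 3723) = √((202 + (-27 - 610632)*(1/346)) + 3723) = √((202 - 610659*1/346) + 3723) = √((202 - 610659/346) + 3723) = √(-540767/346 + 3723) = √(747391/346) = √258597286/346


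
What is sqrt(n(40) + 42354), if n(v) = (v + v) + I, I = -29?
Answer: sqrt(42405) ≈ 205.92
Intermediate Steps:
n(v) = -29 + 2*v (n(v) = (v + v) - 29 = 2*v - 29 = -29 + 2*v)
sqrt(n(40) + 42354) = sqrt((-29 + 2*40) + 42354) = sqrt((-29 + 80) + 42354) = sqrt(51 + 42354) = sqrt(42405)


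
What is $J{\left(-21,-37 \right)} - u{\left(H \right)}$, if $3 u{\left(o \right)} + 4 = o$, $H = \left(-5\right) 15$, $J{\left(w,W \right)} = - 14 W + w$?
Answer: $\frac{1570}{3} \approx 523.33$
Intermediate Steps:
$J{\left(w,W \right)} = w - 14 W$
$H = -75$
$u{\left(o \right)} = - \frac{4}{3} + \frac{o}{3}$
$J{\left(-21,-37 \right)} - u{\left(H \right)} = \left(-21 - -518\right) - \left(- \frac{4}{3} + \frac{1}{3} \left(-75\right)\right) = \left(-21 + 518\right) - \left(- \frac{4}{3} - 25\right) = 497 - - \frac{79}{3} = 497 + \frac{79}{3} = \frac{1570}{3}$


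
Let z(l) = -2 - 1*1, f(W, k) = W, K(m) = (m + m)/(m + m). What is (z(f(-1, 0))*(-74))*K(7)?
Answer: 222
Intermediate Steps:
K(m) = 1 (K(m) = (2*m)/((2*m)) = (2*m)*(1/(2*m)) = 1)
z(l) = -3 (z(l) = -2 - 1 = -3)
(z(f(-1, 0))*(-74))*K(7) = -3*(-74)*1 = 222*1 = 222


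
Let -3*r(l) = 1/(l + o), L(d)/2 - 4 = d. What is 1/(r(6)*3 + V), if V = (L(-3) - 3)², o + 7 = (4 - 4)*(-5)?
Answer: ½ ≈ 0.50000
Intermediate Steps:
L(d) = 8 + 2*d
o = -7 (o = -7 + (4 - 4)*(-5) = -7 + 0*(-5) = -7 + 0 = -7)
r(l) = -1/(3*(-7 + l)) (r(l) = -1/(3*(l - 7)) = -1/(3*(-7 + l)))
V = 1 (V = ((8 + 2*(-3)) - 3)² = ((8 - 6) - 3)² = (2 - 3)² = (-1)² = 1)
1/(r(6)*3 + V) = 1/(-1/(-21 + 3*6)*3 + 1) = 1/(-1/(-21 + 18)*3 + 1) = 1/(-1/(-3)*3 + 1) = 1/(-1*(-⅓)*3 + 1) = 1/((⅓)*3 + 1) = 1/(1 + 1) = 1/2 = ½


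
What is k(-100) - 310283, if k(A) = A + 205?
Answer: -310178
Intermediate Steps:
k(A) = 205 + A
k(-100) - 310283 = (205 - 100) - 310283 = 105 - 310283 = -310178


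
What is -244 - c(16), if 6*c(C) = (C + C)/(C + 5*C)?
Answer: -4393/18 ≈ -244.06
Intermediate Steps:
c(C) = 1/18 (c(C) = ((C + C)/(C + 5*C))/6 = ((2*C)/((6*C)))/6 = ((2*C)*(1/(6*C)))/6 = (1/6)*(1/3) = 1/18)
-244 - c(16) = -244 - 1*1/18 = -244 - 1/18 = -4393/18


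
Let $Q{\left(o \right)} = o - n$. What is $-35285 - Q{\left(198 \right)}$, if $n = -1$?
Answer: $-35484$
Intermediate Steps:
$Q{\left(o \right)} = 1 + o$ ($Q{\left(o \right)} = o - -1 = o + 1 = 1 + o$)
$-35285 - Q{\left(198 \right)} = -35285 - \left(1 + 198\right) = -35285 - 199 = -35484$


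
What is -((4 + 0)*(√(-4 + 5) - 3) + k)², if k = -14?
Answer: -484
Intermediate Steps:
-((4 + 0)*(√(-4 + 5) - 3) + k)² = -((4 + 0)*(√(-4 + 5) - 3) - 14)² = -(4*(√1 - 3) - 14)² = -(4*(1 - 3) - 14)² = -(4*(-2) - 14)² = -(-8 - 14)² = -1*(-22)² = -1*484 = -484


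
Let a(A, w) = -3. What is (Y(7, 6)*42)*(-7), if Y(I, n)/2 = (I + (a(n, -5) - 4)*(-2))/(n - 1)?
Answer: -12348/5 ≈ -2469.6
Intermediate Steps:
Y(I, n) = 2*(14 + I)/(-1 + n) (Y(I, n) = 2*((I + (-3 - 4)*(-2))/(n - 1)) = 2*((I - 7*(-2))/(-1 + n)) = 2*((I + 14)/(-1 + n)) = 2*((14 + I)/(-1 + n)) = 2*(14 + I)/(-1 + n))
(Y(7, 6)*42)*(-7) = ((2*(14 + 7)/(-1 + 6))*42)*(-7) = ((2*21/5)*42)*(-7) = ((2*(⅕)*21)*42)*(-7) = ((42/5)*42)*(-7) = (1764/5)*(-7) = -12348/5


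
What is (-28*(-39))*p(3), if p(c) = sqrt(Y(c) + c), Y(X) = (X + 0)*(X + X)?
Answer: 1092*sqrt(21) ≈ 5004.2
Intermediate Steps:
Y(X) = 2*X**2 (Y(X) = X*(2*X) = 2*X**2)
p(c) = sqrt(c + 2*c**2) (p(c) = sqrt(2*c**2 + c) = sqrt(c + 2*c**2))
(-28*(-39))*p(3) = (-28*(-39))*sqrt(3*(1 + 2*3)) = 1092*sqrt(3*(1 + 6)) = 1092*sqrt(3*7) = 1092*sqrt(21)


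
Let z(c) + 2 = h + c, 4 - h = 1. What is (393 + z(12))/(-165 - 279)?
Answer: -203/222 ≈ -0.91441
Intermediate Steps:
h = 3 (h = 4 - 1*1 = 4 - 1 = 3)
z(c) = 1 + c (z(c) = -2 + (3 + c) = 1 + c)
(393 + z(12))/(-165 - 279) = (393 + (1 + 12))/(-165 - 279) = (393 + 13)/(-444) = 406*(-1/444) = -203/222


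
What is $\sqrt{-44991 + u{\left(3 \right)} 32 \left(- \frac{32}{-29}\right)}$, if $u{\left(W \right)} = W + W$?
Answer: $\frac{i \sqrt{37659255}}{29} \approx 211.61 i$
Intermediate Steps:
$u{\left(W \right)} = 2 W$
$\sqrt{-44991 + u{\left(3 \right)} 32 \left(- \frac{32}{-29}\right)} = \sqrt{-44991 + 2 \cdot 3 \cdot 32 \left(- \frac{32}{-29}\right)} = \sqrt{-44991 + 6 \cdot 32 \left(\left(-32\right) \left(- \frac{1}{29}\right)\right)} = \sqrt{-44991 + 192 \cdot \frac{32}{29}} = \sqrt{-44991 + \frac{6144}{29}} = \sqrt{- \frac{1298595}{29}} = \frac{i \sqrt{37659255}}{29}$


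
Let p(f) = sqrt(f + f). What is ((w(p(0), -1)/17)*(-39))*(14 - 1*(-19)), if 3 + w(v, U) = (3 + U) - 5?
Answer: 7722/17 ≈ 454.24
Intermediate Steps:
p(f) = sqrt(2)*sqrt(f) (p(f) = sqrt(2*f) = sqrt(2)*sqrt(f))
w(v, U) = -5 + U (w(v, U) = -3 + ((3 + U) - 5) = -3 + (-2 + U) = -5 + U)
((w(p(0), -1)/17)*(-39))*(14 - 1*(-19)) = (((-5 - 1)/17)*(-39))*(14 - 1*(-19)) = (-6*1/17*(-39))*(14 + 19) = -6/17*(-39)*33 = (234/17)*33 = 7722/17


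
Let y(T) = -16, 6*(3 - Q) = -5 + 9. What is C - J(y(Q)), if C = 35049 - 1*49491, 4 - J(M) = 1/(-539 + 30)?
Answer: -7353015/509 ≈ -14446.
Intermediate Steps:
Q = 7/3 (Q = 3 - (-5 + 9)/6 = 3 - ⅙*4 = 3 - ⅔ = 7/3 ≈ 2.3333)
J(M) = 2037/509 (J(M) = 4 - 1/(-539 + 30) = 4 - 1/(-509) = 4 - 1*(-1/509) = 4 + 1/509 = 2037/509)
C = -14442 (C = 35049 - 49491 = -14442)
C - J(y(Q)) = -14442 - 1*2037/509 = -14442 - 2037/509 = -7353015/509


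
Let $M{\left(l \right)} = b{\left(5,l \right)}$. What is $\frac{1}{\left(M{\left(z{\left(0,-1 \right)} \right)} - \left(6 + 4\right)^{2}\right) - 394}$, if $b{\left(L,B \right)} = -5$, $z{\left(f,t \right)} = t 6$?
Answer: $- \frac{1}{499} \approx -0.002004$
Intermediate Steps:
$z{\left(f,t \right)} = 6 t$
$M{\left(l \right)} = -5$
$\frac{1}{\left(M{\left(z{\left(0,-1 \right)} \right)} - \left(6 + 4\right)^{2}\right) - 394} = \frac{1}{\left(-5 - \left(6 + 4\right)^{2}\right) - 394} = \frac{1}{\left(-5 - 10^{2}\right) - 394} = \frac{1}{\left(-5 - 100\right) - 394} = \frac{1}{-105 - 394} = \frac{1}{-499} = - \frac{1}{499}$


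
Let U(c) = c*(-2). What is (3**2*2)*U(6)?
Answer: -216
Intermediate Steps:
U(c) = -2*c
(3**2*2)*U(6) = (3**2*2)*(-2*6) = (9*2)*(-12) = 18*(-12) = -216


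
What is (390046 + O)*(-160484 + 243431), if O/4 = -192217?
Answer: -31422148434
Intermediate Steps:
O = -768868 (O = 4*(-192217) = -768868)
(390046 + O)*(-160484 + 243431) = (390046 - 768868)*(-160484 + 243431) = -378822*82947 = -31422148434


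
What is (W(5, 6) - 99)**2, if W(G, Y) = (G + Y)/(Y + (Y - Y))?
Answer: 339889/36 ≈ 9441.4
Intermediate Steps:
W(G, Y) = (G + Y)/Y (W(G, Y) = (G + Y)/(Y + 0) = (G + Y)/Y)
(W(5, 6) - 99)**2 = ((5 + 6)/6 - 99)**2 = ((1/6)*11 - 99)**2 = (11/6 - 99)**2 = (-583/6)**2 = 339889/36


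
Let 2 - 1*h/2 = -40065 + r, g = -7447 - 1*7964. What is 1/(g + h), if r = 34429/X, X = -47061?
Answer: 47061/3045997961 ≈ 1.5450e-5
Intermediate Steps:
r = -34429/47061 (r = 34429/(-47061) = 34429*(-1/47061) = -34429/47061 ≈ -0.73158)
g = -15411 (g = -7447 - 7964 = -15411)
h = 3771255032/47061 (h = 4 - 2*(-40065 - 34429/47061) = 4 - 2*(-1885533394/47061) = 4 + 3771066788/47061 = 3771255032/47061 ≈ 80136.)
1/(g + h) = 1/(-15411 + 3771255032/47061) = 1/(3045997961/47061) = 47061/3045997961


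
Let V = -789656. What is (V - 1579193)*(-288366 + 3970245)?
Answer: -8721815387271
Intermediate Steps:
(V - 1579193)*(-288366 + 3970245) = (-789656 - 1579193)*(-288366 + 3970245) = -2368849*3681879 = -8721815387271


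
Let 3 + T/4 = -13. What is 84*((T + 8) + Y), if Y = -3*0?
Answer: -4704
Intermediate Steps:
Y = 0
T = -64 (T = -12 + 4*(-13) = -12 - 52 = -64)
84*((T + 8) + Y) = 84*((-64 + 8) + 0) = 84*(-56 + 0) = 84*(-56) = -4704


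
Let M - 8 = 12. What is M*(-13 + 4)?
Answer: -180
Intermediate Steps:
M = 20 (M = 8 + 12 = 20)
M*(-13 + 4) = 20*(-13 + 4) = 20*(-9) = -180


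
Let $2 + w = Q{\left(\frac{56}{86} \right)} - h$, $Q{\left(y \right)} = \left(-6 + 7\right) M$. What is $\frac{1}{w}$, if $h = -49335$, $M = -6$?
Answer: $\frac{1}{49327} \approx 2.0273 \cdot 10^{-5}$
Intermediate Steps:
$Q{\left(y \right)} = -6$ ($Q{\left(y \right)} = \left(-6 + 7\right) \left(-6\right) = 1 \left(-6\right) = -6$)
$w = 49327$ ($w = -2 - -49329 = -2 + \left(-6 + 49335\right) = -2 + 49329 = 49327$)
$\frac{1}{w} = \frac{1}{49327}$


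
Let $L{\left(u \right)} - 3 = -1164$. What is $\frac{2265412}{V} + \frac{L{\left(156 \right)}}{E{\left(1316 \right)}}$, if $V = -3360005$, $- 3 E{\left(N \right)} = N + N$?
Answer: $\frac{5740333031}{8843533160} \approx 0.6491$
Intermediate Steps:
$E{\left(N \right)} = - \frac{2 N}{3}$ ($E{\left(N \right)} = - \frac{N + N}{3} = - \frac{2 N}{3}$)
$L{\left(u \right)} = -1161$ ($L{\left(u \right)} = 3 - 1164 = -1161$)
$\frac{2265412}{V} + \frac{L{\left(156 \right)}}{E{\left(1316 \right)}} = \frac{2265412}{-3360005} - \frac{1161}{\left(- \frac{2}{3}\right) 1316} = 2265412 \left(- \frac{1}{3360005}\right) - \frac{1161}{- \frac{2632}{3}} = - \frac{2265412}{3360005} - - \frac{3483}{2632} = - \frac{2265412}{3360005} + \frac{3483}{2632} = \frac{5740333031}{8843533160}$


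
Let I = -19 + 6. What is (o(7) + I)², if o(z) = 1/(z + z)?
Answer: 32761/196 ≈ 167.15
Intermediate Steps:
o(z) = 1/(2*z)
I = -13
(o(7) + I)² = ((½)/7 - 13)² = ((½)*(⅐) - 13)² = (1/14 - 13)² = (-181/14)² = 32761/196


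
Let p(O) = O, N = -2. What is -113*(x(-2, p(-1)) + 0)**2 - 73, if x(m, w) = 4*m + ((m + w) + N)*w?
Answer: -1090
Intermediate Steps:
x(m, w) = 4*m + w*(-2 + m + w) (x(m, w) = 4*m + ((m + w) - 2)*w = 4*m + (-2 + m + w)*w = 4*m + w*(-2 + m + w))
-113*(x(-2, p(-1)) + 0)**2 - 73 = -113*(((-1)**2 - 2*(-1) + 4*(-2) - 2*(-1)) + 0)**2 - 73 = -113*((1 + 2 - 8 + 2) + 0)**2 - 73 = -113*(-3 + 0)**2 - 73 = -113*(-3)**2 - 73 = -113*9 - 73 = -1017 - 73 = -1090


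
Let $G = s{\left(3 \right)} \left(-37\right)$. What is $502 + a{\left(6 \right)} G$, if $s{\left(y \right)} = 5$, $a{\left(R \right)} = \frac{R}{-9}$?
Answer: $\frac{1876}{3} \approx 625.33$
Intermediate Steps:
$a{\left(R \right)} = - \frac{R}{9}$ ($a{\left(R \right)} = R \left(- \frac{1}{9}\right) = - \frac{R}{9}$)
$G = -185$ ($G = 5 \left(-37\right) = -185$)
$502 + a{\left(6 \right)} G = 502 + \left(- \frac{1}{9}\right) 6 \left(-185\right) = 502 - - \frac{370}{3} = 502 + \frac{370}{3} = \frac{1876}{3}$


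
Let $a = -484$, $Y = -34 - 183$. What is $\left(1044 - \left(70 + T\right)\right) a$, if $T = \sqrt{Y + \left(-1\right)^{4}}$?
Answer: $-471416 + 2904 i \sqrt{6} \approx -4.7142 \cdot 10^{5} + 7113.3 i$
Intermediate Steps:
$Y = -217$ ($Y = -34 - 183 = -217$)
$T = 6 i \sqrt{6}$ ($T = \sqrt{-217 + \left(-1\right)^{4}} = \sqrt{-217 + 1} = \sqrt{-216} = 6 i \sqrt{6} \approx 14.697 i$)
$\left(1044 - \left(70 + T\right)\right) a = \left(1044 - \left(70 + 6 i \sqrt{6}\right)\right) \left(-484\right) = \left(974 - 6 i \sqrt{6}\right) \left(-484\right) = -471416 + 2904 i \sqrt{6}$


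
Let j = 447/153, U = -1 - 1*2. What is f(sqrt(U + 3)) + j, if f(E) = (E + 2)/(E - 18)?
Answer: 430/153 ≈ 2.8105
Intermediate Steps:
U = -3 (U = -1 - 2 = -3)
f(E) = (2 + E)/(-18 + E)
j = 149/51 (j = 447*(1/153) = 149/51 ≈ 2.9216)
f(sqrt(U + 3)) + j = (2 + sqrt(-3 + 3))/(-18 + sqrt(-3 + 3)) + 149/51 = (2 + sqrt(0))/(-18 + sqrt(0)) + 149/51 = (2 + 0)/(-18 + 0) + 149/51 = 2/(-18) + 149/51 = -1/18*2 + 149/51 = -1/9 + 149/51 = 430/153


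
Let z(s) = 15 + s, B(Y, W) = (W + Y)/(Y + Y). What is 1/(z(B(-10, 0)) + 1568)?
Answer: 2/3167 ≈ 0.00063151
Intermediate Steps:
B(Y, W) = (W + Y)/(2*Y) (B(Y, W) = (W + Y)/((2*Y)) = (W + Y)*(1/(2*Y)) = (W + Y)/(2*Y))
1/(z(B(-10, 0)) + 1568) = 1/((15 + (½)*(0 - 10)/(-10)) + 1568) = 1/((15 + (½)*(-⅒)*(-10)) + 1568) = 1/((15 + ½) + 1568) = 1/(31/2 + 1568) = 1/(3167/2) = 2/3167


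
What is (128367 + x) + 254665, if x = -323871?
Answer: 59161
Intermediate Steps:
(128367 + x) + 254665 = (128367 - 323871) + 254665 = -195504 + 254665 = 59161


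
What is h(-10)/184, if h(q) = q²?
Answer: 25/46 ≈ 0.54348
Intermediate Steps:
h(-10)/184 = (-10)²/184 = 100*(1/184) = 25/46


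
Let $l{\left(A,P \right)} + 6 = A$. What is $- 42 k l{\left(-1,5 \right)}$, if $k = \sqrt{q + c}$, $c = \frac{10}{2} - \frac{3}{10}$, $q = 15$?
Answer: $\frac{147 \sqrt{1970}}{5} \approx 1304.9$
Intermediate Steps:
$l{\left(A,P \right)} = -6 + A$
$c = \frac{47}{10}$ ($c = 10 \cdot \frac{1}{2} - \frac{3}{10} = 5 - \frac{3}{10} = \frac{47}{10} \approx 4.7$)
$k = \frac{\sqrt{1970}}{10}$ ($k = \sqrt{15 + \frac{47}{10}} = \sqrt{\frac{197}{10}} = \frac{\sqrt{1970}}{10} \approx 4.4385$)
$- 42 k l{\left(-1,5 \right)} = - 42 \frac{\sqrt{1970}}{10} \left(-6 - 1\right) = - \frac{21 \sqrt{1970}}{5} \left(-7\right) = \frac{147 \sqrt{1970}}{5}$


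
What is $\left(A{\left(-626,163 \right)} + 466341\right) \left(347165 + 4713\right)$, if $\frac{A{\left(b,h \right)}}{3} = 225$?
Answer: $164332656048$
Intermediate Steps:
$A{\left(b,h \right)} = 675$ ($A{\left(b,h \right)} = 3 \cdot 225 = 675$)
$\left(A{\left(-626,163 \right)} + 466341\right) \left(347165 + 4713\right) = \left(675 + 466341\right) \left(347165 + 4713\right) = 467016 \cdot 351878 = 164332656048$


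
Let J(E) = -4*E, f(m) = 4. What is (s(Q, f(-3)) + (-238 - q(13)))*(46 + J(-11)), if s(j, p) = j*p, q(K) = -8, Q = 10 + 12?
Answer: -12780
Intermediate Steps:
Q = 22
(s(Q, f(-3)) + (-238 - q(13)))*(46 + J(-11)) = (22*4 + (-238 - 1*(-8)))*(46 - 4*(-11)) = (88 + (-238 + 8))*(46 + 44) = (88 - 230)*90 = -142*90 = -12780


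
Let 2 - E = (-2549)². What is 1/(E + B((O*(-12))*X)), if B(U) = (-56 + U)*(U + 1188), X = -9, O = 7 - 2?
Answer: -1/5661047 ≈ -1.7665e-7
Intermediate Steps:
O = 5
E = -6497399 (E = 2 - 1*(-2549)² = 2 - 1*6497401 = 2 - 6497401 = -6497399)
B(U) = (-56 + U)*(1188 + U)
1/(E + B((O*(-12))*X)) = 1/(-6497399 + (-66528 + ((5*(-12))*(-9))² + 1132*((5*(-12))*(-9)))) = 1/(-6497399 + (-66528 + (-60*(-9))² + 1132*(-60*(-9)))) = 1/(-6497399 + (-66528 + 540² + 1132*540)) = 1/(-6497399 + (-66528 + 291600 + 611280)) = 1/(-6497399 + 836352) = 1/(-5661047) = -1/5661047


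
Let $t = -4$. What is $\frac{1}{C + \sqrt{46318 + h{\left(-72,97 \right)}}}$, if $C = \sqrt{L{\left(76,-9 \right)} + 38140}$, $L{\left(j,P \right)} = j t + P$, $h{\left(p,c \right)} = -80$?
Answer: $\frac{1}{\sqrt{46238} + 9 \sqrt{467}} \approx 0.0024419$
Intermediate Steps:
$L{\left(j,P \right)} = P - 4 j$ ($L{\left(j,P \right)} = j \left(-4\right) + P = - 4 j + P = P - 4 j$)
$C = 9 \sqrt{467}$ ($C = \sqrt{\left(-9 - 304\right) + 38140} = \sqrt{-313 + 38140} = \sqrt{37827} = 9 \sqrt{467} \approx 194.49$)
$\frac{1}{C + \sqrt{46318 + h{\left(-72,97 \right)}}} = \frac{1}{9 \sqrt{467} + \sqrt{46318 - 80}} = \frac{1}{9 \sqrt{467} + \sqrt{46238}} = \frac{1}{\sqrt{46238} + 9 \sqrt{467}}$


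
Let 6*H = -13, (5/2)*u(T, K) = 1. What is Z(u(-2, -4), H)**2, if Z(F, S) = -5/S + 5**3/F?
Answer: 66994225/676 ≈ 99104.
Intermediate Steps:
u(T, K) = 2/5 (u(T, K) = (2/5)*1 = 2/5)
H = -13/6 (H = (1/6)*(-13) = -13/6 ≈ -2.1667)
Z(F, S) = -5/S + 125/F
Z(u(-2, -4), H)**2 = (-5/(-13/6) + 125/(2/5))**2 = (-5*(-6/13) + 125*(5/2))**2 = (30/13 + 625/2)**2 = (8185/26)**2 = 66994225/676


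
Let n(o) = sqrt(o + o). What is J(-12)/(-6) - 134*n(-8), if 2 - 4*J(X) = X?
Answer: -7/12 - 536*I ≈ -0.58333 - 536.0*I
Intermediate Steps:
J(X) = 1/2 - X/4
n(o) = sqrt(2)*sqrt(o) (n(o) = sqrt(2*o) = sqrt(2)*sqrt(o))
J(-12)/(-6) - 134*n(-8) = (1/2 - 1/4*(-12))/(-6) - 134*sqrt(2)*sqrt(-8) = (1/2 + 3)*(-1/6) - 134*sqrt(2)*2*I*sqrt(2) = (7/2)*(-1/6) - 536*I = -7/12 - 536*I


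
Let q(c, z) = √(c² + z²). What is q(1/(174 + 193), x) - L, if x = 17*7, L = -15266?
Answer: 15266 + √1907330930/367 ≈ 15385.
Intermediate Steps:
x = 119
q(1/(174 + 193), x) - L = √((1/(174 + 193))² + 119²) - 1*(-15266) = √((1/367)² + 14161) + 15266 = √(1/134689 + 14161) + 15266 = √(1907330930/134689) + 15266 = √1907330930/367 + 15266 = 15266 + √1907330930/367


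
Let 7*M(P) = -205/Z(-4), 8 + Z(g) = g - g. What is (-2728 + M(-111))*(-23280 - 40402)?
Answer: 4857758483/28 ≈ 1.7349e+8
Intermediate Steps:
Z(g) = -8 (Z(g) = -8 + (g - g) = -8 + 0 = -8)
M(P) = 205/56 (M(P) = (-205/(-8))/7 = (-205*(-⅛))/7 = (⅐)*(205/8) = 205/56)
(-2728 + M(-111))*(-23280 - 40402) = (-2728 + 205/56)*(-23280 - 40402) = -152563/56*(-63682) = 4857758483/28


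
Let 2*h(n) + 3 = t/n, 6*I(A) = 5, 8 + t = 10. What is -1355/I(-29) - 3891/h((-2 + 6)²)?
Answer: 24858/23 ≈ 1080.8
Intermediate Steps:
t = 2 (t = -8 + 10 = 2)
I(A) = ⅚ (I(A) = (⅙)*5 = ⅚)
h(n) = -3/2 + 1/n (h(n) = -3/2 + (2/n)/2 = -3/2 + 1/n)
-1355/I(-29) - 3891/h((-2 + 6)²) = -1355/⅚ - 3891/(-3/2 + 1/((-2 + 6)²)) = -1355*6/5 - 3891/(-3/2 + 1/(4²)) = -1626 - 3891/(-3/2 + 1/16) = -1626 - 3891/(-23/16) = -1626 - 3891*(-16/23) = -1626 + 62256/23 = 24858/23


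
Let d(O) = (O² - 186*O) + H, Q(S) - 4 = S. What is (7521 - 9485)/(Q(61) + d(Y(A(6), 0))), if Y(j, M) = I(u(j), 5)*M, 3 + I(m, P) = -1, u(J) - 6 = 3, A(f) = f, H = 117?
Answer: -982/91 ≈ -10.791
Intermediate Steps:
u(J) = 9 (u(J) = 6 + 3 = 9)
Q(S) = 4 + S
I(m, P) = -4 (I(m, P) = -3 - 1 = -4)
Y(j, M) = -4*M
d(O) = 117 + O² - 186*O (d(O) = (O² - 186*O) + 117 = 117 + O² - 186*O)
(7521 - 9485)/(Q(61) + d(Y(A(6), 0))) = (7521 - 9485)/((4 + 61) + (117 + (-4*0)² - (-744)*0)) = -1964/(65 + (117 + 0² - 186*0)) = -1964/(65 + (117 + 0 + 0)) = -1964/(65 + 117) = -1964/182 = -1964*1/182 = -982/91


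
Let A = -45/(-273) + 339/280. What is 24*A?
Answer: 15021/455 ≈ 33.013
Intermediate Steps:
A = 5007/3640 (A = -45*(-1/273) + 339*(1/280) = 15/91 + 339/280 = 5007/3640 ≈ 1.3755)
24*A = 24*(5007/3640) = 15021/455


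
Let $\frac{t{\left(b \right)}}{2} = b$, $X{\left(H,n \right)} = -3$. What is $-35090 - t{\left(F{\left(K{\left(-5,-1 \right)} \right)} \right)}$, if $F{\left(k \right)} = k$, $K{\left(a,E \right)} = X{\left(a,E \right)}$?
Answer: $-35084$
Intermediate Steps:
$K{\left(a,E \right)} = -3$
$t{\left(b \right)} = 2 b$
$-35090 - t{\left(F{\left(K{\left(-5,-1 \right)} \right)} \right)} = -35090 - 2 \left(-3\right) = -35090 - -6 = -35090 + 6 = -35084$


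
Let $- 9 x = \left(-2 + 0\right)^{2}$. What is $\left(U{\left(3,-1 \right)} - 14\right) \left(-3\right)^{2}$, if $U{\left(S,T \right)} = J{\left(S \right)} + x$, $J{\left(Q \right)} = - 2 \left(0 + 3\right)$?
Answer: $-184$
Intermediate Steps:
$x = - \frac{4}{9}$ ($x = - \frac{\left(-2 + 0\right)^{2}}{9} = - \frac{\left(-2\right)^{2}}{9} = \left(- \frac{1}{9}\right) 4 = - \frac{4}{9} \approx -0.44444$)
$J{\left(Q \right)} = -6$ ($J{\left(Q \right)} = \left(-2\right) 3 = -6$)
$U{\left(S,T \right)} = - \frac{58}{9}$ ($U{\left(S,T \right)} = -6 - \frac{4}{9} = - \frac{58}{9}$)
$\left(U{\left(3,-1 \right)} - 14\right) \left(-3\right)^{2} = \left(- \frac{58}{9} - 14\right) \left(-3\right)^{2} = \left(- \frac{184}{9}\right) 9 = -184$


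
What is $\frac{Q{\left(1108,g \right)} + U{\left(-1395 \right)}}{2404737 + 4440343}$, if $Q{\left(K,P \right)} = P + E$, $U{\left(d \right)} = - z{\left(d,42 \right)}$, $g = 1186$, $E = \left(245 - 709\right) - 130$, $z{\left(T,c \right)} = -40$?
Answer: $\frac{79}{855635} \approx 9.2329 \cdot 10^{-5}$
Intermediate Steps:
$E = -594$ ($E = -464 - 130 = -594$)
$U{\left(d \right)} = 40$ ($U{\left(d \right)} = \left(-1\right) \left(-40\right) = 40$)
$Q{\left(K,P \right)} = -594 + P$ ($Q{\left(K,P \right)} = P - 594 = -594 + P$)
$\frac{Q{\left(1108,g \right)} + U{\left(-1395 \right)}}{2404737 + 4440343} = \frac{\left(-594 + 1186\right) + 40}{2404737 + 4440343} = \frac{592 + 40}{6845080} = 632 \cdot \frac{1}{6845080} = \frac{79}{855635}$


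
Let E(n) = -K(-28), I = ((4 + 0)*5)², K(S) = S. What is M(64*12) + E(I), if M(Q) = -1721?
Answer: -1693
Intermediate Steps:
I = 400 (I = (4*5)² = 20² = 400)
E(n) = 28 (E(n) = -1*(-28) = 28)
M(64*12) + E(I) = -1721 + 28 = -1693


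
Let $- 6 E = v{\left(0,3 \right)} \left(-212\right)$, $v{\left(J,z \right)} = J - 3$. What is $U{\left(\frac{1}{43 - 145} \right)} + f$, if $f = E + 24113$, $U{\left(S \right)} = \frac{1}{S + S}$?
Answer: $23956$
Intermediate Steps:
$v{\left(J,z \right)} = -3 + J$ ($v{\left(J,z \right)} = J - 3 = -3 + J$)
$E = -106$ ($E = - \frac{\left(-3 + 0\right) \left(-212\right)}{6} = - \frac{\left(-3\right) \left(-212\right)}{6} = \left(- \frac{1}{6}\right) 636 = -106$)
$U{\left(S \right)} = \frac{1}{2 S}$
$f = 24007$ ($f = -106 + 24113 = 24007$)
$U{\left(\frac{1}{43 - 145} \right)} + f = \frac{1}{2 \frac{1}{43 - 145}} + 24007 = \frac{1}{2 \frac{1}{-102}} + 24007 = \frac{1}{2 \left(- \frac{1}{102}\right)} + 24007 = \frac{1}{2} \left(-102\right) + 24007 = -51 + 24007 = 23956$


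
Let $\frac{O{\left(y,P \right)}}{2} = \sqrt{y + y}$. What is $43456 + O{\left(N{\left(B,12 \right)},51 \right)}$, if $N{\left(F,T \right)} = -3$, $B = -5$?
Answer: $43456 + 2 i \sqrt{6} \approx 43456.0 + 4.899 i$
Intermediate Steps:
$O{\left(y,P \right)} = 2 \sqrt{2} \sqrt{y}$ ($O{\left(y,P \right)} = 2 \sqrt{y + y} = 2 \sqrt{2 y} = 2 \sqrt{2} \sqrt{y}$)
$43456 + O{\left(N{\left(B,12 \right)},51 \right)} = 43456 + 2 \sqrt{2} \sqrt{-3} = 43456 + 2 \sqrt{2} i \sqrt{3} = 43456 + 2 i \sqrt{6}$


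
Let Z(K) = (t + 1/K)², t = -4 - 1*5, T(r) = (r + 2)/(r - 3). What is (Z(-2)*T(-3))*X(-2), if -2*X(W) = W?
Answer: 361/24 ≈ 15.042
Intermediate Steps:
X(W) = -W/2
T(r) = (2 + r)/(-3 + r)
t = -9 (t = -4 - 5 = -9)
Z(K) = (-9 + 1/K)²
(Z(-2)*T(-3))*X(-2) = (((1 - 9*(-2))²/(-2)²)*((2 - 3)/(-3 - 3)))*(-½*(-2)) = (((1 + 18)²/4)*(-1/(-6)))*1 = (((¼)*19²)*(-⅙*(-1)))*1 = (((¼)*361)*(⅙))*1 = ((361/4)*(⅙))*1 = (361/24)*1 = 361/24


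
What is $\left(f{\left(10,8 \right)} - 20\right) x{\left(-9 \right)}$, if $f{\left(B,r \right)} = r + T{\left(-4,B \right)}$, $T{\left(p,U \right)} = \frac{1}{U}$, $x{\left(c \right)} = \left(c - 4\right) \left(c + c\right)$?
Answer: $- \frac{13923}{5} \approx -2784.6$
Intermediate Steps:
$x{\left(c \right)} = 2 c \left(-4 + c\right)$ ($x{\left(c \right)} = \left(-4 + c\right) 2 c = 2 c \left(-4 + c\right)$)
$f{\left(B,r \right)} = r + \frac{1}{B}$
$\left(f{\left(10,8 \right)} - 20\right) x{\left(-9 \right)} = \left(\left(8 + \frac{1}{10}\right) - 20\right) 2 \left(-9\right) \left(-4 - 9\right) = \left(\left(8 + \frac{1}{10}\right) - 20\right) 2 \left(-9\right) \left(-13\right) = \left(\frac{81}{10} - 20\right) 234 = \left(- \frac{119}{10}\right) 234 = - \frac{13923}{5}$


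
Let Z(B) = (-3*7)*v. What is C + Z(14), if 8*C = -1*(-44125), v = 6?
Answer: 43117/8 ≈ 5389.6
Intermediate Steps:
C = 44125/8 (C = (-1*(-44125))/8 = (1/8)*44125 = 44125/8 ≈ 5515.6)
Z(B) = -126 (Z(B) = -3*7*6 = -21*6 = -126)
C + Z(14) = 44125/8 - 126 = 43117/8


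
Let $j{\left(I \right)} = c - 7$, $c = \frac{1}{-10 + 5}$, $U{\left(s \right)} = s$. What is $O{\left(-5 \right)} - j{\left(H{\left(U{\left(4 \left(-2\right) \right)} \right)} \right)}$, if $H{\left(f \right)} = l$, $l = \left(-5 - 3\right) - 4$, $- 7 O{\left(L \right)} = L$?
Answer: $\frac{277}{35} \approx 7.9143$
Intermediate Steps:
$O{\left(L \right)} = - \frac{L}{7}$
$l = -12$ ($l = -8 - 4 = -12$)
$c = - \frac{1}{5}$ ($c = \frac{1}{-5} = - \frac{1}{5} \approx -0.2$)
$H{\left(f \right)} = -12$
$j{\left(I \right)} = - \frac{36}{5}$ ($j{\left(I \right)} = - \frac{1}{5} - 7 = - \frac{36}{5}$)
$O{\left(-5 \right)} - j{\left(H{\left(U{\left(4 \left(-2\right) \right)} \right)} \right)} = \left(- \frac{1}{7}\right) \left(-5\right) - - \frac{36}{5} = \frac{5}{7} + \frac{36}{5} = \frac{277}{35}$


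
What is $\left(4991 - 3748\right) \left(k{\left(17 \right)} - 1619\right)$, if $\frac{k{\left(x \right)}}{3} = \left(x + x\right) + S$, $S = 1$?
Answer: $-1881902$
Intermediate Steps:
$k{\left(x \right)} = 3 + 6 x$ ($k{\left(x \right)} = 3 \left(\left(x + x\right) + 1\right) = 3 \left(2 x + 1\right) = 3 \left(1 + 2 x\right) = 3 + 6 x$)
$\left(4991 - 3748\right) \left(k{\left(17 \right)} - 1619\right) = \left(4991 - 3748\right) \left(\left(3 + 6 \cdot 17\right) - 1619\right) = 1243 \left(\left(3 + 102\right) - 1619\right) = 1243 \left(105 - 1619\right) = 1243 \left(-1514\right) = -1881902$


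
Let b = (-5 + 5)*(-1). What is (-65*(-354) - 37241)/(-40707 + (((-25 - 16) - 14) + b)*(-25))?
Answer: 14231/39332 ≈ 0.36182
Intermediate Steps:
b = 0 (b = 0*(-1) = 0)
(-65*(-354) - 37241)/(-40707 + (((-25 - 16) - 14) + b)*(-25)) = (-65*(-354) - 37241)/(-40707 + (((-25 - 16) - 14) + 0)*(-25)) = (23010 - 37241)/(-40707 + ((-41 - 14) + 0)*(-25)) = -14231/(-40707 + (-55 + 0)*(-25)) = -14231/(-40707 - 55*(-25)) = -14231/(-40707 + 1375) = -14231/(-39332) = -14231*(-1/39332) = 14231/39332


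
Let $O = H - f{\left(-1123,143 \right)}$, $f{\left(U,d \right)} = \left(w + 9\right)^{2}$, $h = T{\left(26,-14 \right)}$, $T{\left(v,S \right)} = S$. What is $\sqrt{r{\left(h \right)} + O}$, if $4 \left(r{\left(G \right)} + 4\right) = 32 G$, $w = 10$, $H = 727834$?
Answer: $\sqrt{727357} \approx 852.85$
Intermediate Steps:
$h = -14$
$r{\left(G \right)} = -4 + 8 G$ ($r{\left(G \right)} = -4 + \frac{32 G}{4} = -4 + 8 G$)
$f{\left(U,d \right)} = 361$ ($f{\left(U,d \right)} = \left(10 + 9\right)^{2} = 19^{2} = 361$)
$O = 727473$ ($O = 727834 - 361 = 727473$)
$\sqrt{r{\left(h \right)} + O} = \sqrt{\left(-4 + 8 \left(-14\right)\right) + 727473} = \sqrt{\left(-4 - 112\right) + 727473} = \sqrt{-116 + 727473} = \sqrt{727357}$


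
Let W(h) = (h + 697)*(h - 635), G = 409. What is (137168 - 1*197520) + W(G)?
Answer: -310308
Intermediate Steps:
W(h) = (-635 + h)*(697 + h) (W(h) = (697 + h)*(-635 + h) = (-635 + h)*(697 + h))
(137168 - 1*197520) + W(G) = (137168 - 1*197520) + (-442595 + 409² + 62*409) = (137168 - 197520) + (-442595 + 167281 + 25358) = -60352 - 249956 = -310308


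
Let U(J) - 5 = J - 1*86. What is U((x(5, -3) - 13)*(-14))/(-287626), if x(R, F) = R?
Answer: -31/287626 ≈ -0.00010778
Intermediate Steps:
U(J) = -81 + J (U(J) = 5 + (J - 1*86) = 5 + (J - 86) = 5 + (-86 + J) = -81 + J)
U((x(5, -3) - 13)*(-14))/(-287626) = (-81 + (5 - 13)*(-14))/(-287626) = (-81 - 8*(-14))*(-1/287626) = (-81 + 112)*(-1/287626) = 31*(-1/287626) = -31/287626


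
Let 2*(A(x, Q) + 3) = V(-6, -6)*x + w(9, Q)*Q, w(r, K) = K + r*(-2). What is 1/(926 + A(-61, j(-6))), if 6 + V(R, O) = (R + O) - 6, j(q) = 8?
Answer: 1/1615 ≈ 0.00061920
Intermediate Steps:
w(r, K) = K - 2*r
V(R, O) = -12 + O + R (V(R, O) = -6 + ((R + O) - 6) = -6 + ((O + R) - 6) = -6 + (-6 + O + R) = -12 + O + R)
A(x, Q) = -3 - 12*x + Q*(-18 + Q)/2 (A(x, Q) = -3 + ((-12 - 6 - 6)*x + (Q - 2*9)*Q)/2 = -3 + (-24*x + (Q - 18)*Q)/2 = -3 + (-24*x + (-18 + Q)*Q)/2 = -3 + (-24*x + Q*(-18 + Q))/2 = -3 + (-12*x + Q*(-18 + Q)/2) = -3 - 12*x + Q*(-18 + Q)/2)
1/(926 + A(-61, j(-6))) = 1/(926 + (-3 - 12*(-61) + (½)*8*(-18 + 8))) = 1/(926 + (-3 + 732 + (½)*8*(-10))) = 1/(926 + (-3 + 732 - 40)) = 1/(926 + 689) = 1/1615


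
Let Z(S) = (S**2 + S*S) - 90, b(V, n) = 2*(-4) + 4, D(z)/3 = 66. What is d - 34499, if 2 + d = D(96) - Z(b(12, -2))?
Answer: -34245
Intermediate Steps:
D(z) = 198 (D(z) = 3*66 = 198)
b(V, n) = -4 (b(V, n) = -8 + 4 = -4)
Z(S) = -90 + 2*S**2 (Z(S) = (S**2 + S**2) - 90 = 2*S**2 - 90 = -90 + 2*S**2)
d = 254 (d = -2 + (198 - (-90 + 2*(-4)**2)) = -2 + (198 - (-90 + 2*16)) = -2 + (198 - (-90 + 32)) = -2 + (198 - 1*(-58)) = -2 + (198 + 58) = -2 + 256 = 254)
d - 34499 = 254 - 34499 = -34245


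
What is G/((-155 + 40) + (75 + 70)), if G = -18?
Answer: -⅗ ≈ -0.60000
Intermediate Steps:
G/((-155 + 40) + (75 + 70)) = -18/((-155 + 40) + (75 + 70)) = -18/(-115 + 145) = -18/30 = -18*1/30 = -⅗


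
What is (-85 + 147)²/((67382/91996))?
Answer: 176816312/33691 ≈ 5248.2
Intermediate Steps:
(-85 + 147)²/((67382/91996)) = 62²/((67382*(1/91996))) = 3844/(33691/45998) = 3844*(45998/33691) = 176816312/33691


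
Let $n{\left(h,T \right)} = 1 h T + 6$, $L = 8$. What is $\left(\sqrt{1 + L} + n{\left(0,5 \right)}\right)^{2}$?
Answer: $81$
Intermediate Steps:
$n{\left(h,T \right)} = 6 + T h$ ($n{\left(h,T \right)} = h T + 6 = T h + 6 = 6 + T h$)
$\left(\sqrt{1 + L} + n{\left(0,5 \right)}\right)^{2} = \left(\sqrt{1 + 8} + \left(6 + 5 \cdot 0\right)\right)^{2} = \left(\sqrt{9} + \left(6 + 0\right)\right)^{2} = \left(3 + 6\right)^{2} = 9^{2} = 81$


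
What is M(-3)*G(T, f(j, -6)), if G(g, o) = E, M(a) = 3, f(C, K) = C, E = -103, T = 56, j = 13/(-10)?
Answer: -309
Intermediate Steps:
j = -13/10 (j = 13*(-⅒) = -13/10 ≈ -1.3000)
G(g, o) = -103
M(-3)*G(T, f(j, -6)) = 3*(-103) = -309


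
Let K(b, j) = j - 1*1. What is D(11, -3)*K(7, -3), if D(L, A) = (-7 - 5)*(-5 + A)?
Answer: -384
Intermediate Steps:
D(L, A) = 60 - 12*A (D(L, A) = -12*(-5 + A) = 60 - 12*A)
K(b, j) = -1 + j (K(b, j) = j - 1 = -1 + j)
D(11, -3)*K(7, -3) = (60 - 12*(-3))*(-1 - 3) = (60 + 36)*(-4) = 96*(-4) = -384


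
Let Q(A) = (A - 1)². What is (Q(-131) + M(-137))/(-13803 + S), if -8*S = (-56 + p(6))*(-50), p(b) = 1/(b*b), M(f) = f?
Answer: -2489328/2038007 ≈ -1.2215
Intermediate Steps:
p(b) = b⁻²
Q(A) = (-1 + A)²
S = -50375/144 (S = -(-56 + 6⁻²)*(-50)/8 = -(-56 + 1/36)*(-50)/8 = -(-2015)*(-50)/288 = -⅛*50375/18 = -50375/144 ≈ -349.83)
(Q(-131) + M(-137))/(-13803 + S) = ((-1 - 131)² - 137)/(-13803 - 50375/144) = ((-132)² - 137)/(-2038007/144) = (17424 - 137)*(-144/2038007) = 17287*(-144/2038007) = -2489328/2038007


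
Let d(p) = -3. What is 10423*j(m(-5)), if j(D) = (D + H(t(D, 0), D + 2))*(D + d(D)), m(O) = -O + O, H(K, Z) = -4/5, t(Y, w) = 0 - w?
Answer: 125076/5 ≈ 25015.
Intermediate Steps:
t(Y, w) = -w
H(K, Z) = -⅘ (H(K, Z) = -4*⅕ = -⅘)
m(O) = 0
j(D) = (-3 + D)*(-⅘ + D) (j(D) = (D - ⅘)*(D - 3) = (-⅘ + D)*(-3 + D) = (-3 + D)*(-⅘ + D))
10423*j(m(-5)) = 10423*(12/5 + 0² - 19/5*0) = 10423*(12/5 + 0 + 0) = 10423*(12/5) = 125076/5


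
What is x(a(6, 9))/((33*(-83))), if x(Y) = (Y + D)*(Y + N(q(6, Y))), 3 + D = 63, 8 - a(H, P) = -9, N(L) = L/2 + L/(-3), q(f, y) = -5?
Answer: -679/1494 ≈ -0.45448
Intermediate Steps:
N(L) = L/6 (N(L) = L*(1/2) + L*(-1/3) = L/2 - L/3 = L/6)
a(H, P) = 17 (a(H, P) = 8 - 1*(-9) = 8 + 9 = 17)
D = 60 (D = -3 + 63 = 60)
x(Y) = (60 + Y)*(-5/6 + Y) (x(Y) = (Y + 60)*(Y + (1/6)*(-5)) = (60 + Y)*(Y - 5/6) = (60 + Y)*(-5/6 + Y))
x(a(6, 9))/((33*(-83))) = (-50 + 17**2 + (355/6)*17)/((33*(-83))) = (-50 + 289 + 6035/6)/(-2739) = (7469/6)*(-1/2739) = -679/1494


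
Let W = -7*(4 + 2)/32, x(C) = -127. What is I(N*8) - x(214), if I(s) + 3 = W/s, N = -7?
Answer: 15875/128 ≈ 124.02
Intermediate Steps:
W = -21/16 (W = -7*6*(1/32) = -42*1/32 = -21/16 ≈ -1.3125)
I(s) = -3 - 21/(16*s)
I(N*8) - x(214) = (-3 - 21/(16*((-7*8)))) - 1*(-127) = (-3 - 21/16/(-56)) + 127 = (-3 - 21/16*(-1/56)) + 127 = (-3 + 3/128) + 127 = -381/128 + 127 = 15875/128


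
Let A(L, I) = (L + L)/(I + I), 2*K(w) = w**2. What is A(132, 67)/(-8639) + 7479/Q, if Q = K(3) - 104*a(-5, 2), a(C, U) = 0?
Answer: 961987074/578813 ≈ 1662.0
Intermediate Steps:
K(w) = w**2/2
A(L, I) = L/I (A(L, I) = (2*L)/((2*I)) = (2*L)*(1/(2*I)) = L/I)
Q = 9/2 (Q = (1/2)*3**2 - 104*0 = (1/2)*9 + 0 = 9/2 + 0 = 9/2 ≈ 4.5000)
A(132, 67)/(-8639) + 7479/Q = (132/67)/(-8639) + 7479/(9/2) = (132*(1/67))*(-1/8639) + 7479*(2/9) = (132/67)*(-1/8639) + 1662 = -132/578813 + 1662 = 961987074/578813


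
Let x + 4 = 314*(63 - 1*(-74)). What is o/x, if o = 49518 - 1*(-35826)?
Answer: 14224/7169 ≈ 1.9841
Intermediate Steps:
x = 43014 (x = -4 + 314*(63 - 1*(-74)) = -4 + 314*(63 + 74) = -4 + 314*137 = -4 + 43018 = 43014)
o = 85344 (o = 49518 + 35826 = 85344)
o/x = 85344/43014 = 85344*(1/43014) = 14224/7169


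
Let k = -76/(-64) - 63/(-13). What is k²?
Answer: 1575025/43264 ≈ 36.405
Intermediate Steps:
k = 1255/208 (k = -76*(-1/64) - 63*(-1/13) = 19/16 + 63/13 = 1255/208 ≈ 6.0337)
k² = (1255/208)² = 1575025/43264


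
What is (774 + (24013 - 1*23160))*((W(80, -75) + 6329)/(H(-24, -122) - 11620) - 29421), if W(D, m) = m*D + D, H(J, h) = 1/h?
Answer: -67859673789893/1417641 ≈ -4.7868e+7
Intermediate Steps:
W(D, m) = D + D*m (W(D, m) = D*m + D = D + D*m)
(774 + (24013 - 1*23160))*((W(80, -75) + 6329)/(H(-24, -122) - 11620) - 29421) = (774 + (24013 - 1*23160))*((80*(1 - 75) + 6329)/(1/(-122) - 11620) - 29421) = (774 + (24013 - 23160))*((80*(-74) + 6329)/(-1/122 - 11620) - 29421) = (774 + 853)*((-5920 + 6329)/(-1417641/122) - 29421) = 1627*(409*(-122/1417641) - 29421) = 1627*(-49898/1417641 - 29421) = 1627*(-41708465759/1417641) = -67859673789893/1417641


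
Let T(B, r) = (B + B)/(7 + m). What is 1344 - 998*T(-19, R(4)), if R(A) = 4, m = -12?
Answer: -31204/5 ≈ -6240.8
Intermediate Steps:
T(B, r) = -2*B/5 (T(B, r) = (B + B)/(7 - 12) = (2*B)/(-5) = (2*B)*(-⅕) = -2*B/5)
1344 - 998*T(-19, R(4)) = 1344 - (-1996)*(-19)/5 = 1344 - 998*38/5 = 1344 - 37924/5 = -31204/5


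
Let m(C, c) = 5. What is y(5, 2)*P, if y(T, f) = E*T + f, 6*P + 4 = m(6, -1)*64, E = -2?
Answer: -1264/3 ≈ -421.33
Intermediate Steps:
P = 158/3 (P = -⅔ + (5*64)/6 = -⅔ + (⅙)*320 = -⅔ + 160/3 = 158/3 ≈ 52.667)
y(T, f) = f - 2*T (y(T, f) = -2*T + f = f - 2*T)
y(5, 2)*P = (2 - 2*5)*(158/3) = (2 - 10)*(158/3) = -8*158/3 = -1264/3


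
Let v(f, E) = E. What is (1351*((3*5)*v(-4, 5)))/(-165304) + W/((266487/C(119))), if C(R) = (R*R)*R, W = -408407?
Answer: -113767319876881027/44051367048 ≈ -2.5826e+6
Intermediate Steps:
C(R) = R**3 (C(R) = R**2*R = R**3)
(1351*((3*5)*v(-4, 5)))/(-165304) + W/((266487/C(119))) = (1351*((3*5)*5))/(-165304) - 408407/(266487/(119**3)) = (1351*(15*5))*(-1/165304) - 408407/(266487/1685159) = (1351*75)*(-1/165304) - 408407/(266487*(1/1685159)) = 101325*(-1/165304) - 408407/266487/1685159 = -101325/165304 - 408407*1685159/266487 = -101325/165304 - 688230731713/266487 = -113767319876881027/44051367048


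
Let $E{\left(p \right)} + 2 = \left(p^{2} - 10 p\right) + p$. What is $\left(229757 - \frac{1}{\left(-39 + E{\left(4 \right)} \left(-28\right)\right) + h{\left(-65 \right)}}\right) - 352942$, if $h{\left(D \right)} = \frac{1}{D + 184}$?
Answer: $- \frac{8458374959}{68664} \approx -1.2319 \cdot 10^{5}$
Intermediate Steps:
$E{\left(p \right)} = -2 + p^{2} - 9 p$ ($E{\left(p \right)} = -2 + \left(\left(p^{2} - 10 p\right) + p\right) = -2 + \left(p^{2} - 9 p\right) = -2 + p^{2} - 9 p$)
$h{\left(D \right)} = \frac{1}{184 + D}$
$\left(229757 - \frac{1}{\left(-39 + E{\left(4 \right)} \left(-28\right)\right) + h{\left(-65 \right)}}\right) - 352942 = \left(229757 - \frac{1}{\left(-39 + \left(-2 + 4^{2} - 36\right) \left(-28\right)\right) + \frac{1}{184 - 65}}\right) - 352942 = \left(229757 - \frac{1}{\left(-39 + \left(-2 + 16 - 36\right) \left(-28\right)\right) + \frac{1}{119}}\right) - 352942 = \left(229757 - \frac{1}{\left(-39 - -616\right) + \frac{1}{119}}\right) - 352942 = \left(229757 - \frac{1}{\left(-39 + 616\right) + \frac{1}{119}}\right) - 352942 = \left(229757 - \frac{1}{577 + \frac{1}{119}}\right) - 352942 = \left(229757 - \frac{1}{\frac{68664}{119}}\right) - 352942 = \left(229757 - \frac{119}{68664}\right) - 352942 = \frac{15776034529}{68664} - 352942 = - \frac{8458374959}{68664}$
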